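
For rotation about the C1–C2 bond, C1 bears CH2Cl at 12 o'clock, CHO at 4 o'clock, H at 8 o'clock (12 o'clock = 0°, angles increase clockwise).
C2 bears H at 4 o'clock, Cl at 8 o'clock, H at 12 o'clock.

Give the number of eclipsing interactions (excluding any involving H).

0

Every eclipsing pair involves H, so the count is 0.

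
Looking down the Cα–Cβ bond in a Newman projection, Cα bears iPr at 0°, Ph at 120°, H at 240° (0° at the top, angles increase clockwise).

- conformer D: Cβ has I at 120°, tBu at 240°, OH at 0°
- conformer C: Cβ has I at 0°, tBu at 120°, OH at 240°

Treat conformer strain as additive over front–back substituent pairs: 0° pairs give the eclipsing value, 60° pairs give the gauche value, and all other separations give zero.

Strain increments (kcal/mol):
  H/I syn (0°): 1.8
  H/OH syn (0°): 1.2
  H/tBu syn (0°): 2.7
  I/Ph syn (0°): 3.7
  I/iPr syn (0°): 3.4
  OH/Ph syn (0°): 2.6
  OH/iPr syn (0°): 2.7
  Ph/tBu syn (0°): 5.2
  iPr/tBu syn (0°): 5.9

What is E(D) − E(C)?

D is eclipsed. iPr at 0° is eclipsed with OH at 0° (2.7); Ph at 120° is eclipsed with I at 120° (3.7); H at 240° is eclipsed with tBu at 240° (2.7). Total 9.1 kcal/mol.
C is eclipsed. iPr at 0° is eclipsed with I at 0° (3.4); Ph at 120° is eclipsed with tBu at 120° (5.2); H at 240° is eclipsed with OH at 240° (1.2). Total 9.8 kcal/mol.
E(D) − E(C) = 9.1 − 9.8 = -0.7 kcal/mol.

-0.7 kcal/mol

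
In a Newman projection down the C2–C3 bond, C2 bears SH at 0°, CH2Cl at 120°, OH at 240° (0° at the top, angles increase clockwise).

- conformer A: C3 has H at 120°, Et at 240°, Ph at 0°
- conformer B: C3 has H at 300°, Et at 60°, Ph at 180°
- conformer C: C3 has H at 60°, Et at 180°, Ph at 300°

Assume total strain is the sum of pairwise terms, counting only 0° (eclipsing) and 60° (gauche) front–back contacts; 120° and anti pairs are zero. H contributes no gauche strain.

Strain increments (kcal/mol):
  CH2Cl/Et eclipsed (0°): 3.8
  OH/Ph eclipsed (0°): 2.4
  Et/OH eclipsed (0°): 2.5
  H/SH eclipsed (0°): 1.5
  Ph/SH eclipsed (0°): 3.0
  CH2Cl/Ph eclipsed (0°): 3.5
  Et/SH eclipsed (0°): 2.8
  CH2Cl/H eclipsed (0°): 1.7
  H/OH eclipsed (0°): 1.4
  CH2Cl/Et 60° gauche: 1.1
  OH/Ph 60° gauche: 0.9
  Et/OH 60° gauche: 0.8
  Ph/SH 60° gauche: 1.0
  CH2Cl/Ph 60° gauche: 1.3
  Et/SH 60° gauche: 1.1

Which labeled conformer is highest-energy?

A

A (eclipsed): SH(0°)/Ph(0°) eclipsed 3.0; CH2Cl(120°)/H(120°) eclipsed 1.7; OH(240°)/Et(240°) eclipsed 2.5 → 7.2 kcal/mol.
B (staggered): SH(0°)/Et(60°) gauche 1.1; CH2Cl(120°)/Et(60°) gauche 1.1; CH2Cl(120°)/Ph(180°) gauche 1.3; OH(240°)/Ph(180°) gauche 0.9 → 4.4 kcal/mol.
C (staggered): SH(0°)/Ph(300°) gauche 1.0; CH2Cl(120°)/Et(180°) gauche 1.1; OH(240°)/Et(180°) gauche 0.8; OH(240°)/Ph(300°) gauche 0.9 → 3.8 kcal/mol.
A has the highest total (7.2 kcal/mol).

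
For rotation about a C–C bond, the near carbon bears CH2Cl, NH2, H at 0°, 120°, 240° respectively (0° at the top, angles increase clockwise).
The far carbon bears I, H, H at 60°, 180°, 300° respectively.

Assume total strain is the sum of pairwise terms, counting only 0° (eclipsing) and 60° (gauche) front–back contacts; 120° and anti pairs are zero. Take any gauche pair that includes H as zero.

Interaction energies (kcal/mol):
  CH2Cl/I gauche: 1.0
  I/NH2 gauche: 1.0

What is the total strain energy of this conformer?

2.0 kcal/mol

This conformer is staggered. CH2Cl at 0° is gauche with I at 60° (1.0); NH2 at 120° is gauche with I at 60° (1.0). Total 2.0 kcal/mol.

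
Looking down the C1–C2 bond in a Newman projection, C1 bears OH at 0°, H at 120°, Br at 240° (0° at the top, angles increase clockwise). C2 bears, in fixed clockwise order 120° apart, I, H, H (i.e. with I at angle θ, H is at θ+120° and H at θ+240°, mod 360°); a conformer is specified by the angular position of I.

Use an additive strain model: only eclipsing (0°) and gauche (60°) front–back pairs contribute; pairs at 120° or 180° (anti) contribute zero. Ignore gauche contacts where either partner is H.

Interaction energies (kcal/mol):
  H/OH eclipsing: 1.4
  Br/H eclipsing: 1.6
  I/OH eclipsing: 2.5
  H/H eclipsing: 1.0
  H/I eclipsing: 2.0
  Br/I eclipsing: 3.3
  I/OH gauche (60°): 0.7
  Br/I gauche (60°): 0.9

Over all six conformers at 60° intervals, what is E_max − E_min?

I at 0° (eclipsed): OH(0°)/I(0°) eclipsed 2.5; H(120°)/H(120°) eclipsed 1.0; Br(240°)/H(240°) eclipsed 1.6 → 5.1 kcal/mol.
I at 60° (staggered): OH(0°)/I(60°) gauche 0.7 → 0.7 kcal/mol.
I at 120° (eclipsed): OH(0°)/H(0°) eclipsed 1.4; H(120°)/I(120°) eclipsed 2.0; Br(240°)/H(240°) eclipsed 1.6 → 5.0 kcal/mol.
I at 180° (staggered): Br(240°)/I(180°) gauche 0.9 → 0.9 kcal/mol.
I at 240° (eclipsed): OH(0°)/H(0°) eclipsed 1.4; H(120°)/H(120°) eclipsed 1.0; Br(240°)/I(240°) eclipsed 3.3 → 5.7 kcal/mol.
I at 300° (staggered): OH(0°)/I(300°) gauche 0.7; Br(240°)/I(300°) gauche 0.9 → 1.6 kcal/mol.
Max at 240° (5.7 kcal/mol), min at 60° (0.7 kcal/mol); barrier = 5.0 kcal/mol.

5.0 kcal/mol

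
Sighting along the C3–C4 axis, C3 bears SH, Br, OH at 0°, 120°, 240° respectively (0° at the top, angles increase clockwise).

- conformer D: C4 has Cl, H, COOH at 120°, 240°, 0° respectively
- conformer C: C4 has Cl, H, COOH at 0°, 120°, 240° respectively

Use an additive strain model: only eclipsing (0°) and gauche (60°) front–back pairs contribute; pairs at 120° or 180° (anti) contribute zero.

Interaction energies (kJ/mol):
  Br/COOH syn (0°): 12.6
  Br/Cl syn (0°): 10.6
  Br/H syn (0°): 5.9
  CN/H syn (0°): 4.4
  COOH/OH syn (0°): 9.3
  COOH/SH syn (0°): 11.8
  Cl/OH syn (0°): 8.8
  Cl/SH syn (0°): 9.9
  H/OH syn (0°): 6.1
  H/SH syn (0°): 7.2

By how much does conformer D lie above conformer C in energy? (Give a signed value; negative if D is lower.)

+3.4 kJ/mol

D (eclipsed): SH(0°)/COOH(0°) eclipsed 11.8; Br(120°)/Cl(120°) eclipsed 10.6; OH(240°)/H(240°) eclipsed 6.1 → 28.5 kJ/mol.
C (eclipsed): SH(0°)/Cl(0°) eclipsed 9.9; Br(120°)/H(120°) eclipsed 5.9; OH(240°)/COOH(240°) eclipsed 9.3 → 25.1 kJ/mol.
E(D) − E(C) = 28.5 − 25.1 = +3.4 kJ/mol.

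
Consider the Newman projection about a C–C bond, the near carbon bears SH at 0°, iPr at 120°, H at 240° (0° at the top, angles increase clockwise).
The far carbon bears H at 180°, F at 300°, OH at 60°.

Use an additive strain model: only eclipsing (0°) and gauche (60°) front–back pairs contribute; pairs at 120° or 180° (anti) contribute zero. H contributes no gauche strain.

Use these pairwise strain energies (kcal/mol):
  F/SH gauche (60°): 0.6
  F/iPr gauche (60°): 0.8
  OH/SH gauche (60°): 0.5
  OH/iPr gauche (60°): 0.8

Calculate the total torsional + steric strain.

1.9 kcal/mol

This conformer (staggered): SH(0°)/F(300°) gauche 0.6; SH(0°)/OH(60°) gauche 0.5; iPr(120°)/OH(60°) gauche 0.8 → 1.9 kcal/mol.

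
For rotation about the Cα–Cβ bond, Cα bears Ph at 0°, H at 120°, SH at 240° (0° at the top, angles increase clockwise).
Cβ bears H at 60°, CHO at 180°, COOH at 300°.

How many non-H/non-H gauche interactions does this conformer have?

Non-H gauche pairs: Ph(0°)/COOH(300°); SH(240°)/CHO(180°); SH(240°)/COOH(300°) — 3 interactions.

3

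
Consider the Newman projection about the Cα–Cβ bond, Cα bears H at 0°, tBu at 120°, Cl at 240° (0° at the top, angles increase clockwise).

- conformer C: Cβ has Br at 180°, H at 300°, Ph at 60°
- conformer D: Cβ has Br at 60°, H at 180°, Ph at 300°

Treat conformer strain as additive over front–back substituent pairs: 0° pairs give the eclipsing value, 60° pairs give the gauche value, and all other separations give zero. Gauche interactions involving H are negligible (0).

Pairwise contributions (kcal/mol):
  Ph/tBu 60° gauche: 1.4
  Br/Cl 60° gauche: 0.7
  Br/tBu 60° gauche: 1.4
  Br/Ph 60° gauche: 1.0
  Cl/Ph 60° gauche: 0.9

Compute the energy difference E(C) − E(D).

+1.2 kcal/mol

C (staggered): tBu–Br gauche, tBu–Ph gauche, Cl–Br gauche; 1.4 + 1.4 + 0.7 = 3.5 kcal/mol.
D (staggered): tBu–Br gauche, Cl–Ph gauche; 1.4 + 0.9 = 2.3 kcal/mol.
E(C) − E(D) = 3.5 − 2.3 = +1.2 kcal/mol.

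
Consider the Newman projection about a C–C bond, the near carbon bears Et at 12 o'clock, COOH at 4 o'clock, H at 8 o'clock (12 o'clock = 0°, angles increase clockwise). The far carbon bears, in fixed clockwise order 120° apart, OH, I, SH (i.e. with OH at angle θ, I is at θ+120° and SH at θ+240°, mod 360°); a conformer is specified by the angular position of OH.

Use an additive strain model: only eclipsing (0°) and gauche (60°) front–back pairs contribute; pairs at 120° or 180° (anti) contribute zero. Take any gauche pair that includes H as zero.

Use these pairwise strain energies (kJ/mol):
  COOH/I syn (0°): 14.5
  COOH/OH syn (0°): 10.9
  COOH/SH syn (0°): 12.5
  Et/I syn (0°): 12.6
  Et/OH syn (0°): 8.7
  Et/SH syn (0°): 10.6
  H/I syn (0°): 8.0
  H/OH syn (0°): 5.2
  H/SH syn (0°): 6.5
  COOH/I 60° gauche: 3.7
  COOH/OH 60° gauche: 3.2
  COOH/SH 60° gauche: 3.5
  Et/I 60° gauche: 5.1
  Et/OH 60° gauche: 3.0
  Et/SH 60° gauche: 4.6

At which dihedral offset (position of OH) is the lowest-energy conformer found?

60°

OH at 0° (eclipsed): Et–OH eclipsed, COOH–I eclipsed, H–SH eclipsed; 8.7 + 14.5 + 6.5 = 29.7 kJ/mol.
OH at 60° (staggered): Et–OH gauche, Et–SH gauche, COOH–OH gauche, COOH–I gauche; 3.0 + 4.6 + 3.2 + 3.7 = 14.5 kJ/mol.
OH at 120° (eclipsed): Et–SH eclipsed, COOH–OH eclipsed, H–I eclipsed; 10.6 + 10.9 + 8.0 = 29.5 kJ/mol.
OH at 180° (staggered): Et–I gauche, Et–SH gauche, COOH–OH gauche, COOH–SH gauche; 5.1 + 4.6 + 3.2 + 3.5 = 16.4 kJ/mol.
OH at 240° (eclipsed): Et–I eclipsed, COOH–SH eclipsed, H–OH eclipsed; 12.6 + 12.5 + 5.2 = 30.3 kJ/mol.
OH at 300° (staggered): Et–OH gauche, Et–I gauche, COOH–I gauche, COOH–SH gauche; 3.0 + 5.1 + 3.7 + 3.5 = 15.3 kJ/mol.
The minimum (14.5 kJ/mol) occurs with OH at 60°.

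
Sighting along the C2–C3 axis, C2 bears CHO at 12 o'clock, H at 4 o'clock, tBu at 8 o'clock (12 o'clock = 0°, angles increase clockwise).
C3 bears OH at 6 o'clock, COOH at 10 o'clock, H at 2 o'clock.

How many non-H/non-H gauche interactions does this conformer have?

3

Non-H gauche pairs: CHO(0°)/COOH(300°); tBu(240°)/OH(180°); tBu(240°)/COOH(300°) — 3 interactions.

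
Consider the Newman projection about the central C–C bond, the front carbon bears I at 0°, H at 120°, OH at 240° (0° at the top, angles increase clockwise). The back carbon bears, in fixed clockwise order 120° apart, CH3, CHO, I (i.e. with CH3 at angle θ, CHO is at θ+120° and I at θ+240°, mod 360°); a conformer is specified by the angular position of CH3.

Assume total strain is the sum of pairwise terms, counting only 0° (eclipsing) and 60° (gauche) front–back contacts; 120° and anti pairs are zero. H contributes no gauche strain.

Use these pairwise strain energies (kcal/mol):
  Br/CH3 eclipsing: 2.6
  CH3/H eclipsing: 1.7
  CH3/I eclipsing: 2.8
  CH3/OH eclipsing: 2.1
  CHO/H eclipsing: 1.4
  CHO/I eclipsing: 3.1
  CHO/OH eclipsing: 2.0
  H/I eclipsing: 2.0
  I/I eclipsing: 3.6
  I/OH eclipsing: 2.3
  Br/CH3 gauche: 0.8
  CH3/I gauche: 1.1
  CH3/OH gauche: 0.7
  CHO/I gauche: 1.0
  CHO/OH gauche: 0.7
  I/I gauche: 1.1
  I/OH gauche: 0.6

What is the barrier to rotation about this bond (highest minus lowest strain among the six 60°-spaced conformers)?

3.9 kcal/mol

CH3 at 0° (eclipsed): I–CH3 eclipsed, H–CHO eclipsed, OH–I eclipsed; 2.8 + 1.4 + 2.3 = 6.5 kcal/mol.
CH3 at 60° (staggered): I–CH3 gauche, I–I gauche, OH–CHO gauche, OH–I gauche; 1.1 + 1.1 + 0.7 + 0.6 = 3.5 kcal/mol.
CH3 at 120° (eclipsed): I–I eclipsed, H–CH3 eclipsed, OH–CHO eclipsed; 3.6 + 1.7 + 2.0 = 7.3 kcal/mol.
CH3 at 180° (staggered): I–CHO gauche, I–I gauche, OH–CH3 gauche, OH–CHO gauche; 1.0 + 1.1 + 0.7 + 0.7 = 3.5 kcal/mol.
CH3 at 240° (eclipsed): I–CHO eclipsed, H–I eclipsed, OH–CH3 eclipsed; 3.1 + 2.0 + 2.1 = 7.2 kcal/mol.
CH3 at 300° (staggered): I–CH3 gauche, I–CHO gauche, OH–CH3 gauche, OH–I gauche; 1.1 + 1.0 + 0.7 + 0.6 = 3.4 kcal/mol.
Max at 120° (7.3 kcal/mol), min at 300° (3.4 kcal/mol); barrier = 3.9 kcal/mol.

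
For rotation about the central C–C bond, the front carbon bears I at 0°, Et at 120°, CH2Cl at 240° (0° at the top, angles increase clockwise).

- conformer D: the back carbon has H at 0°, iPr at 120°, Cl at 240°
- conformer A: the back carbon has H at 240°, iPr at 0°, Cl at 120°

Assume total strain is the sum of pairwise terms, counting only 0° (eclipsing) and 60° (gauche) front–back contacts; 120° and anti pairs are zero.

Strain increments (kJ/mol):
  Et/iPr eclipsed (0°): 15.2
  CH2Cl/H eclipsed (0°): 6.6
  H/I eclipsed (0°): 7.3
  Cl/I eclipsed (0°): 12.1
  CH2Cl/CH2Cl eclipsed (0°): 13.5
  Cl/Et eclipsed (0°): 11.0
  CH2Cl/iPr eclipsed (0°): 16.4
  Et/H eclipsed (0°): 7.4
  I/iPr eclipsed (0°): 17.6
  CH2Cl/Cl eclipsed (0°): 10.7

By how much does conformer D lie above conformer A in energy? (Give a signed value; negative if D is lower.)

-2.0 kJ/mol

D (eclipsed): I–H eclipsed, Et–iPr eclipsed, CH2Cl–Cl eclipsed; 7.3 + 15.2 + 10.7 = 33.2 kJ/mol.
A (eclipsed): I–iPr eclipsed, Et–Cl eclipsed, CH2Cl–H eclipsed; 17.6 + 11.0 + 6.6 = 35.2 kJ/mol.
E(D) − E(A) = 33.2 − 35.2 = -2.0 kJ/mol.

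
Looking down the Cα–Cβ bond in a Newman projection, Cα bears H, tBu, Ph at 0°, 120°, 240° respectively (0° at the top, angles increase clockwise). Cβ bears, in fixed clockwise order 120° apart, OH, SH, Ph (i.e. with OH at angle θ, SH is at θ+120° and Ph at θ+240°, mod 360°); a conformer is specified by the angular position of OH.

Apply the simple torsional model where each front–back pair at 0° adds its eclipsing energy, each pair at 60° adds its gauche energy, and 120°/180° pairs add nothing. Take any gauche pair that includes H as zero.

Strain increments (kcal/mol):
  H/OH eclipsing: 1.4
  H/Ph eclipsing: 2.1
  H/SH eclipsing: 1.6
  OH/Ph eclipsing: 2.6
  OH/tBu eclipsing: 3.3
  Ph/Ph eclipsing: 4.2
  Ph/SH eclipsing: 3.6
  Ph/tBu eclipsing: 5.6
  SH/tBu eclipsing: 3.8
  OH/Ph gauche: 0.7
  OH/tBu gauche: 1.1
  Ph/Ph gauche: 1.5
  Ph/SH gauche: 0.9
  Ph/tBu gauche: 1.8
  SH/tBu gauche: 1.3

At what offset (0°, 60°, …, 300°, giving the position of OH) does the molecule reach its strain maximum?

240°

OH at 0° is eclipsed. H at 0° is eclipsed with OH at 0° (1.4); tBu at 120° is eclipsed with SH at 120° (3.8); Ph at 240° is eclipsed with Ph at 240° (4.2). Total 9.4 kcal/mol.
OH at 60° is staggered. tBu at 120° is gauche with OH at 60° (1.1); tBu at 120° is gauche with SH at 180° (1.3); Ph at 240° is gauche with SH at 180° (0.9); Ph at 240° is gauche with Ph at 300° (1.5). Total 4.8 kcal/mol.
OH at 120° is eclipsed. H at 0° is eclipsed with Ph at 0° (2.1); tBu at 120° is eclipsed with OH at 120° (3.3); Ph at 240° is eclipsed with SH at 240° (3.6). Total 9.0 kcal/mol.
OH at 180° is staggered. tBu at 120° is gauche with OH at 180° (1.1); tBu at 120° is gauche with Ph at 60° (1.8); Ph at 240° is gauche with OH at 180° (0.7); Ph at 240° is gauche with SH at 300° (0.9). Total 4.5 kcal/mol.
OH at 240° is eclipsed. H at 0° is eclipsed with SH at 0° (1.6); tBu at 120° is eclipsed with Ph at 120° (5.6); Ph at 240° is eclipsed with OH at 240° (2.6). Total 9.8 kcal/mol.
OH at 300° is staggered. tBu at 120° is gauche with SH at 60° (1.3); tBu at 120° is gauche with Ph at 180° (1.8); Ph at 240° is gauche with OH at 300° (0.7); Ph at 240° is gauche with Ph at 180° (1.5). Total 5.3 kcal/mol.
The maximum (9.8 kcal/mol) occurs with OH at 240°.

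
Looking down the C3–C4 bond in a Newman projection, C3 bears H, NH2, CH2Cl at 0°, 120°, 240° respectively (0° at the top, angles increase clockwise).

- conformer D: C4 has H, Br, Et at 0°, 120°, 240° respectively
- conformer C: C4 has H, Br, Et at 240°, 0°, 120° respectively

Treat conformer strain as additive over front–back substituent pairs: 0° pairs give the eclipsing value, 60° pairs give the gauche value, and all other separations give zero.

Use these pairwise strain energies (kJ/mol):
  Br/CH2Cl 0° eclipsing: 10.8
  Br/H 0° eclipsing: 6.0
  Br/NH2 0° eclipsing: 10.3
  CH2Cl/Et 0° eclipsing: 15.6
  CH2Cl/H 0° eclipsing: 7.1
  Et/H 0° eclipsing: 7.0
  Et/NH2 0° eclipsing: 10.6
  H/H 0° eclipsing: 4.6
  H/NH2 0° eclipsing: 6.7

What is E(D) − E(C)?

+6.8 kJ/mol

D (eclipsed): H–H eclipsed, NH2–Br eclipsed, CH2Cl–Et eclipsed; 4.6 + 10.3 + 15.6 = 30.5 kJ/mol.
C (eclipsed): H–Br eclipsed, NH2–Et eclipsed, CH2Cl–H eclipsed; 6.0 + 10.6 + 7.1 = 23.7 kJ/mol.
E(D) − E(C) = 30.5 − 23.7 = +6.8 kJ/mol.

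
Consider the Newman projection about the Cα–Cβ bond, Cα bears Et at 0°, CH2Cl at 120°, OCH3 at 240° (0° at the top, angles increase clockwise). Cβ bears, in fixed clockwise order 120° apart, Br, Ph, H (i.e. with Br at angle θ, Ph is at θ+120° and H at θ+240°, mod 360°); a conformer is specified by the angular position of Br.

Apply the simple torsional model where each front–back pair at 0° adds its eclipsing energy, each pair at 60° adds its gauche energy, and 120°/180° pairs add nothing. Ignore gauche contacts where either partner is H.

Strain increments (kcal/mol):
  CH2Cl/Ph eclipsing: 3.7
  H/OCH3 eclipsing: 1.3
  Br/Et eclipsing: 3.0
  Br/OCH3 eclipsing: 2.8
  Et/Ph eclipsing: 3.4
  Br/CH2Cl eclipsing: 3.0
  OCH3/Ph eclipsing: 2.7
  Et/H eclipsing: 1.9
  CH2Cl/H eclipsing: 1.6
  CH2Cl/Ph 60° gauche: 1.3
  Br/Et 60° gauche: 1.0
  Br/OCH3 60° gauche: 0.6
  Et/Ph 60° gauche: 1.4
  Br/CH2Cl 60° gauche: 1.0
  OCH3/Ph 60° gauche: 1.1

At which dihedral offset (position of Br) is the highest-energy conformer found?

Br at 0° (eclipsed): Et(0°)/Br(0°) eclipsed 3.0; CH2Cl(120°)/Ph(120°) eclipsed 3.7; OCH3(240°)/H(240°) eclipsed 1.3 → 8.0 kcal/mol.
Br at 60° (staggered): Et(0°)/Br(60°) gauche 1.0; CH2Cl(120°)/Br(60°) gauche 1.0; CH2Cl(120°)/Ph(180°) gauche 1.3; OCH3(240°)/Ph(180°) gauche 1.1 → 4.4 kcal/mol.
Br at 120° (eclipsed): Et(0°)/H(0°) eclipsed 1.9; CH2Cl(120°)/Br(120°) eclipsed 3.0; OCH3(240°)/Ph(240°) eclipsed 2.7 → 7.6 kcal/mol.
Br at 180° (staggered): Et(0°)/Ph(300°) gauche 1.4; CH2Cl(120°)/Br(180°) gauche 1.0; OCH3(240°)/Br(180°) gauche 0.6; OCH3(240°)/Ph(300°) gauche 1.1 → 4.1 kcal/mol.
Br at 240° (eclipsed): Et(0°)/Ph(0°) eclipsed 3.4; CH2Cl(120°)/H(120°) eclipsed 1.6; OCH3(240°)/Br(240°) eclipsed 2.8 → 7.8 kcal/mol.
Br at 300° (staggered): Et(0°)/Br(300°) gauche 1.0; Et(0°)/Ph(60°) gauche 1.4; CH2Cl(120°)/Ph(60°) gauche 1.3; OCH3(240°)/Br(300°) gauche 0.6 → 4.3 kcal/mol.
The maximum (8.0 kcal/mol) occurs with Br at 0°.

0°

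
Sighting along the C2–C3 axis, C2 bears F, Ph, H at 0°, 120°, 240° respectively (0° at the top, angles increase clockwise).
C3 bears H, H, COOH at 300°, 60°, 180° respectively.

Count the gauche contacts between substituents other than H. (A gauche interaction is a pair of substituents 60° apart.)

Non-H gauche pairs: Ph(120°)/COOH(180°) — 1 interaction.

1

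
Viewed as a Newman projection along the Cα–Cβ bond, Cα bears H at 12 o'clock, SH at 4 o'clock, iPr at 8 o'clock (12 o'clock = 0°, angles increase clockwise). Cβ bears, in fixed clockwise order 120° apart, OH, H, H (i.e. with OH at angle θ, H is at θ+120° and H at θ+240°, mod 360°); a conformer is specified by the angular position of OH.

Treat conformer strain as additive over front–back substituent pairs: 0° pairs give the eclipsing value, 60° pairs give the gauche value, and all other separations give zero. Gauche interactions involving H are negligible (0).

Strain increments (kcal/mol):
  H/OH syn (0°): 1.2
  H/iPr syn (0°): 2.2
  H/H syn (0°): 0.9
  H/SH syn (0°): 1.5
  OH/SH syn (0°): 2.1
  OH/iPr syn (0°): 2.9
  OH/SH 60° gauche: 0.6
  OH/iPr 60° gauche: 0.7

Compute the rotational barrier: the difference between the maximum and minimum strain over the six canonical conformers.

OH at 0° is eclipsed. H at 0° is eclipsed with OH at 0° (1.2); SH at 120° is eclipsed with H at 120° (1.5); iPr at 240° is eclipsed with H at 240° (2.2). Total 4.9 kcal/mol.
OH at 60° is staggered. SH at 120° is gauche with OH at 60° (0.6). Total 0.6 kcal/mol.
OH at 120° is eclipsed. H at 0° is eclipsed with H at 0° (0.9); SH at 120° is eclipsed with OH at 120° (2.1); iPr at 240° is eclipsed with H at 240° (2.2). Total 5.2 kcal/mol.
OH at 180° is staggered. SH at 120° is gauche with OH at 180° (0.6); iPr at 240° is gauche with OH at 180° (0.7). Total 1.3 kcal/mol.
OH at 240° is eclipsed. H at 0° is eclipsed with H at 0° (0.9); SH at 120° is eclipsed with H at 120° (1.5); iPr at 240° is eclipsed with OH at 240° (2.9). Total 5.3 kcal/mol.
OH at 300° is staggered. iPr at 240° is gauche with OH at 300° (0.7). Total 0.7 kcal/mol.
Max at 240° (5.3 kcal/mol), min at 60° (0.6 kcal/mol); barrier = 4.7 kcal/mol.

4.7 kcal/mol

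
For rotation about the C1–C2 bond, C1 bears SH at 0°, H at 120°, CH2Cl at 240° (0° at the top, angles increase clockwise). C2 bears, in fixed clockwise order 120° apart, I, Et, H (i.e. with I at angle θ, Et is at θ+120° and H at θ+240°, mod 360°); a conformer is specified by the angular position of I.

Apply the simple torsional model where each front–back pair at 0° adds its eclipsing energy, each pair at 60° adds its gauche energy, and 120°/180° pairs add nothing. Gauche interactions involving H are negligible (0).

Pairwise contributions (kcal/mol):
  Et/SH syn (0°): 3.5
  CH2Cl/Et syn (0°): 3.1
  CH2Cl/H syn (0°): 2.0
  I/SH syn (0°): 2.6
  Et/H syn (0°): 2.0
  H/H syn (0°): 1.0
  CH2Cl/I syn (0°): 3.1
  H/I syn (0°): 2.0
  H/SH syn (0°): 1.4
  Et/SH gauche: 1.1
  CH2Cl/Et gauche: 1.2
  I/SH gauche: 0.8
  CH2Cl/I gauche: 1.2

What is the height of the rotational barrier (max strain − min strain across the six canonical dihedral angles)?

5.6 kcal/mol

I at 0° (eclipsed): SH(0°)/I(0°) eclipsed 2.6; H(120°)/Et(120°) eclipsed 2.0; CH2Cl(240°)/H(240°) eclipsed 2.0 → 6.6 kcal/mol.
I at 60° (staggered): SH(0°)/I(60°) gauche 0.8; CH2Cl(240°)/Et(180°) gauche 1.2 → 2.0 kcal/mol.
I at 120° (eclipsed): SH(0°)/H(0°) eclipsed 1.4; H(120°)/I(120°) eclipsed 2.0; CH2Cl(240°)/Et(240°) eclipsed 3.1 → 6.5 kcal/mol.
I at 180° (staggered): SH(0°)/Et(300°) gauche 1.1; CH2Cl(240°)/I(180°) gauche 1.2; CH2Cl(240°)/Et(300°) gauche 1.2 → 3.5 kcal/mol.
I at 240° (eclipsed): SH(0°)/Et(0°) eclipsed 3.5; H(120°)/H(120°) eclipsed 1.0; CH2Cl(240°)/I(240°) eclipsed 3.1 → 7.6 kcal/mol.
I at 300° (staggered): SH(0°)/I(300°) gauche 0.8; SH(0°)/Et(60°) gauche 1.1; CH2Cl(240°)/I(300°) gauche 1.2 → 3.1 kcal/mol.
Max at 240° (7.6 kcal/mol), min at 60° (2.0 kcal/mol); barrier = 5.6 kcal/mol.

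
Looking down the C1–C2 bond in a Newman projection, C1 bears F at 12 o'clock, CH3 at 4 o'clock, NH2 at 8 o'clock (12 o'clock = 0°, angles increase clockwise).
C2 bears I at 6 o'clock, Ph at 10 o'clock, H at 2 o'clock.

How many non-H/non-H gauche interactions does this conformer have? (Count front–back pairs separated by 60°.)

Non-H gauche pairs: F(0°)/Ph(300°); CH3(120°)/I(180°); NH2(240°)/I(180°); NH2(240°)/Ph(300°) — 4 interactions.

4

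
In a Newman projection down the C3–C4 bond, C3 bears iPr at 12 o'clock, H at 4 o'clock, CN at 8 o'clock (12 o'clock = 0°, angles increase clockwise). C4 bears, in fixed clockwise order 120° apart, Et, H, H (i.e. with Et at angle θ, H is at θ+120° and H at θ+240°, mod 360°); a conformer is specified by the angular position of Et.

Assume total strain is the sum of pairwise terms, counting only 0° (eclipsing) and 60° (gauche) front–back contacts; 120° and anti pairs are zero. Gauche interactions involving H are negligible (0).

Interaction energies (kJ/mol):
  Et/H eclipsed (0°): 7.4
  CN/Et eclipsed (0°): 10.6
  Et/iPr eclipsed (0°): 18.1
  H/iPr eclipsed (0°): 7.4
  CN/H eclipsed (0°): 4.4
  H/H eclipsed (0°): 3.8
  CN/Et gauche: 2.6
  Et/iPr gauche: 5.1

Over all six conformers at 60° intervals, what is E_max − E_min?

Et at 0° (eclipsed): iPr–Et eclipsed, H–H eclipsed, CN–H eclipsed; 18.1 + 3.8 + 4.4 = 26.3 kJ/mol.
Et at 60° (staggered): iPr–Et gauche; 5.1 = 5.1 kJ/mol.
Et at 120° (eclipsed): iPr–H eclipsed, H–Et eclipsed, CN–H eclipsed; 7.4 + 7.4 + 4.4 = 19.2 kJ/mol.
Et at 180° (staggered): CN–Et gauche; 2.6 = 2.6 kJ/mol.
Et at 240° (eclipsed): iPr–H eclipsed, H–H eclipsed, CN–Et eclipsed; 7.4 + 3.8 + 10.6 = 21.8 kJ/mol.
Et at 300° (staggered): iPr–Et gauche, CN–Et gauche; 5.1 + 2.6 = 7.7 kJ/mol.
Max at 0° (26.3 kJ/mol), min at 180° (2.6 kJ/mol); barrier = 23.7 kJ/mol.

23.7 kJ/mol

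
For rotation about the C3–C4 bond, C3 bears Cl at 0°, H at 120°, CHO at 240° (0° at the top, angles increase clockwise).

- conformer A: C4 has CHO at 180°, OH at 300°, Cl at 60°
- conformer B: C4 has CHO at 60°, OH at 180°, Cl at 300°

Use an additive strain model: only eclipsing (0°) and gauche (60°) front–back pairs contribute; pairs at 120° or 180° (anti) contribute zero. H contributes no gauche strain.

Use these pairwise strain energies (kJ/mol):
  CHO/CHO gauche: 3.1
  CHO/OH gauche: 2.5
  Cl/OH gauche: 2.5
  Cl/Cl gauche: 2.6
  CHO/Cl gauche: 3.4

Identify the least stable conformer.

A is staggered. Cl at 0° is gauche with OH at 300° (2.5); Cl at 0° is gauche with Cl at 60° (2.6); CHO at 240° is gauche with CHO at 180° (3.1); CHO at 240° is gauche with OH at 300° (2.5). Total 10.7 kJ/mol.
B is staggered. Cl at 0° is gauche with CHO at 60° (3.4); Cl at 0° is gauche with Cl at 300° (2.6); CHO at 240° is gauche with OH at 180° (2.5); CHO at 240° is gauche with Cl at 300° (3.4). Total 11.9 kJ/mol.
B has the highest total (11.9 kJ/mol).

B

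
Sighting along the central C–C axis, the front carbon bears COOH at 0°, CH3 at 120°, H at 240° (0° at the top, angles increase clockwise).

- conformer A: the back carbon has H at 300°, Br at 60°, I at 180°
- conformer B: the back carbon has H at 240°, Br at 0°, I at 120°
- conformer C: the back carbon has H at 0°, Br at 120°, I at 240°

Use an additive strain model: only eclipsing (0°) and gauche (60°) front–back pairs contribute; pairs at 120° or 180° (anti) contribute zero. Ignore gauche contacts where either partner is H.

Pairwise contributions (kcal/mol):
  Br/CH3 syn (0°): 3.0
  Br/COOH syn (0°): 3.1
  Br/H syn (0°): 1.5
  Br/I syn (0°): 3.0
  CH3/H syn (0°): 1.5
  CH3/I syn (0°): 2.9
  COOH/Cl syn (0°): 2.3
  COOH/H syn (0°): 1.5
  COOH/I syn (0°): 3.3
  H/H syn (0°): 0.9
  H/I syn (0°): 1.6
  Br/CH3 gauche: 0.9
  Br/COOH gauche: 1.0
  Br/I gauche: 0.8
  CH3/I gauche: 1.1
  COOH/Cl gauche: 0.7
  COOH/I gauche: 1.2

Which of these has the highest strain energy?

A (staggered): COOH(0°)/Br(60°) gauche 1.0; CH3(120°)/Br(60°) gauche 0.9; CH3(120°)/I(180°) gauche 1.1 → 3.0 kcal/mol.
B (eclipsed): COOH(0°)/Br(0°) eclipsed 3.1; CH3(120°)/I(120°) eclipsed 2.9; H(240°)/H(240°) eclipsed 0.9 → 6.9 kcal/mol.
C (eclipsed): COOH(0°)/H(0°) eclipsed 1.5; CH3(120°)/Br(120°) eclipsed 3.0; H(240°)/I(240°) eclipsed 1.6 → 6.1 kcal/mol.
B has the highest total (6.9 kcal/mol).

B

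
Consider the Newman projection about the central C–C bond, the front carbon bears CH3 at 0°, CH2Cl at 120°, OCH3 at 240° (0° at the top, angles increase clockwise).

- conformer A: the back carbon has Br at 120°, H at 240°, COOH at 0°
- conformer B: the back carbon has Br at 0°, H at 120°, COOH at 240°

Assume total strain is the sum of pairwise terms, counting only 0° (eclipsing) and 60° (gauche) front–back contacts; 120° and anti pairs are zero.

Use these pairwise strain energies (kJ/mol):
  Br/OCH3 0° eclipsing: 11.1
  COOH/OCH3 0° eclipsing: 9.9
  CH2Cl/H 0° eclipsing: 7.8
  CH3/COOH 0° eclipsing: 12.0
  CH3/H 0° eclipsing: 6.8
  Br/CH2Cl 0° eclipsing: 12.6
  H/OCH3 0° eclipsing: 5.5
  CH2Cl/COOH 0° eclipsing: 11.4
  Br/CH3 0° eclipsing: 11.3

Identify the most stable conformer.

A (eclipsed): CH3(0°)/COOH(0°) eclipsed 12.0; CH2Cl(120°)/Br(120°) eclipsed 12.6; OCH3(240°)/H(240°) eclipsed 5.5 → 30.1 kJ/mol.
B (eclipsed): CH3(0°)/Br(0°) eclipsed 11.3; CH2Cl(120°)/H(120°) eclipsed 7.8; OCH3(240°)/COOH(240°) eclipsed 9.9 → 29.0 kJ/mol.
B has the lowest total (29.0 kJ/mol).

B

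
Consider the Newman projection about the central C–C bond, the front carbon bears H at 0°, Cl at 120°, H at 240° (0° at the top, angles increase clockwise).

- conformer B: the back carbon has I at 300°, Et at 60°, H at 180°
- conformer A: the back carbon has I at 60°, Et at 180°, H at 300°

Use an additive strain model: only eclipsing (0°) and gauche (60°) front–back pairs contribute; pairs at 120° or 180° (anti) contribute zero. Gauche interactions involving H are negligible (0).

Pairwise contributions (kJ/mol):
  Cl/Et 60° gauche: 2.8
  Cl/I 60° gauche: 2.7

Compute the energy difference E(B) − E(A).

B is staggered. Cl at 120° is gauche with Et at 60° (2.8). Total 2.8 kJ/mol.
A is staggered. Cl at 120° is gauche with I at 60° (2.7); Cl at 120° is gauche with Et at 180° (2.8). Total 5.5 kJ/mol.
E(B) − E(A) = 2.8 − 5.5 = -2.7 kJ/mol.

-2.7 kJ/mol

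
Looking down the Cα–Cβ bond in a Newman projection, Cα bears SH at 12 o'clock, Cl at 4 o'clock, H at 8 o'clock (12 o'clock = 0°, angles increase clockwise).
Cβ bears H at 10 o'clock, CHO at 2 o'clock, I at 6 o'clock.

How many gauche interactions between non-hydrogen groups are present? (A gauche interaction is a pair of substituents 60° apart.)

3

Non-H gauche pairs: SH(0°)/CHO(60°); Cl(120°)/CHO(60°); Cl(120°)/I(180°) — 3 interactions.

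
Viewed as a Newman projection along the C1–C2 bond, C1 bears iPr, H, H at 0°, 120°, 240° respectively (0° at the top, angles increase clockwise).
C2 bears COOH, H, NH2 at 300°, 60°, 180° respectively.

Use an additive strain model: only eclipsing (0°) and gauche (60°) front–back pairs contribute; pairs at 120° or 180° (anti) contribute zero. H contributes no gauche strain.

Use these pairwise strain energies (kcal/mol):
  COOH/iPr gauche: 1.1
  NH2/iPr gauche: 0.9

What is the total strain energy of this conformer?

This conformer (staggered): iPr(0°)/COOH(300°) gauche 1.1 → 1.1 kcal/mol.

1.1 kcal/mol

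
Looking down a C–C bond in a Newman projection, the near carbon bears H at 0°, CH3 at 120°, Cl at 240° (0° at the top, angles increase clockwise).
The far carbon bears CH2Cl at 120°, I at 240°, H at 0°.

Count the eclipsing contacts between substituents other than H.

Non-H eclipsing pairs: CH3(120°)/CH2Cl(120°); Cl(240°)/I(240°) — 2 interactions.

2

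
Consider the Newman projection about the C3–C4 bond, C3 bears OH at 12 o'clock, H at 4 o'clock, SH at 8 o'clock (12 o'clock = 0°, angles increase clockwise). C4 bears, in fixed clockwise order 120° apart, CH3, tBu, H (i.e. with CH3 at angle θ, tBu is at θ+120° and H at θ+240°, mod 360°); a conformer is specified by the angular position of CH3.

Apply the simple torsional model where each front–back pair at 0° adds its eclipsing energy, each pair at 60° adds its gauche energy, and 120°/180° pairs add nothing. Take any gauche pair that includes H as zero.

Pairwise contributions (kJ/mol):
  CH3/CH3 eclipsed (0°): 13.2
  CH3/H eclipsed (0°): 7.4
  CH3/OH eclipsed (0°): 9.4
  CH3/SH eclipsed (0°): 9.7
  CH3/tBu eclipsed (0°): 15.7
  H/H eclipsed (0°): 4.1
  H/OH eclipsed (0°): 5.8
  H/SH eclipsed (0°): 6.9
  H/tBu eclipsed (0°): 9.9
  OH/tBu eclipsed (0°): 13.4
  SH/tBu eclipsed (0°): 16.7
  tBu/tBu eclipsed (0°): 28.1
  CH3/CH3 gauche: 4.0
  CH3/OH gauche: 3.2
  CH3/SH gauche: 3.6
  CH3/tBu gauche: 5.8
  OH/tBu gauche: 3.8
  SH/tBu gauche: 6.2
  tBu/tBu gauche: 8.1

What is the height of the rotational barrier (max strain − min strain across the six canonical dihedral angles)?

CH3 at 0° (eclipsed): OH(0°)/CH3(0°) eclipsed 9.4; H(120°)/tBu(120°) eclipsed 9.9; SH(240°)/H(240°) eclipsed 6.9 → 26.2 kJ/mol.
CH3 at 60° (staggered): OH(0°)/CH3(60°) gauche 3.2; SH(240°)/tBu(180°) gauche 6.2 → 9.4 kJ/mol.
CH3 at 120° (eclipsed): OH(0°)/H(0°) eclipsed 5.8; H(120°)/CH3(120°) eclipsed 7.4; SH(240°)/tBu(240°) eclipsed 16.7 → 29.9 kJ/mol.
CH3 at 180° (staggered): OH(0°)/tBu(300°) gauche 3.8; SH(240°)/CH3(180°) gauche 3.6; SH(240°)/tBu(300°) gauche 6.2 → 13.6 kJ/mol.
CH3 at 240° (eclipsed): OH(0°)/tBu(0°) eclipsed 13.4; H(120°)/H(120°) eclipsed 4.1; SH(240°)/CH3(240°) eclipsed 9.7 → 27.2 kJ/mol.
CH3 at 300° (staggered): OH(0°)/CH3(300°) gauche 3.2; OH(0°)/tBu(60°) gauche 3.8; SH(240°)/CH3(300°) gauche 3.6 → 10.6 kJ/mol.
Max at 120° (29.9 kJ/mol), min at 60° (9.4 kJ/mol); barrier = 20.5 kJ/mol.

20.5 kJ/mol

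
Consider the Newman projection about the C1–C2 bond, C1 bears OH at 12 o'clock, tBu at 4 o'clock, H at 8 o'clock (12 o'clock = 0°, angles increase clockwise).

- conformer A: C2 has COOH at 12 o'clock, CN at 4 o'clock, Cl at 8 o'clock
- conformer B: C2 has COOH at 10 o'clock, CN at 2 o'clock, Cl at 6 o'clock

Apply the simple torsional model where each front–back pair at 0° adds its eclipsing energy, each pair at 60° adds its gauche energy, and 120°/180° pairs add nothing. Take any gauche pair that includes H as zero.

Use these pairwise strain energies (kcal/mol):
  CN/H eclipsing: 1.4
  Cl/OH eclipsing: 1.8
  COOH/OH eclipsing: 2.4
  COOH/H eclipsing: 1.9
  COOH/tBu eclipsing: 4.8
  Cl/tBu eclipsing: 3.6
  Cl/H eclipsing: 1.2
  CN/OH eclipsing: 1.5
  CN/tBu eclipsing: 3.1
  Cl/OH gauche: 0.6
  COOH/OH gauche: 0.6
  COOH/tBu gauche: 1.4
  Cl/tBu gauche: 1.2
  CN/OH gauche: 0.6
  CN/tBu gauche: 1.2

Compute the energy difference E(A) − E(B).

+3.1 kcal/mol

A is eclipsed. OH at 0° is eclipsed with COOH at 0° (2.4); tBu at 120° is eclipsed with CN at 120° (3.1); H at 240° is eclipsed with Cl at 240° (1.2). Total 6.7 kcal/mol.
B is staggered. OH at 0° is gauche with COOH at 300° (0.6); OH at 0° is gauche with CN at 60° (0.6); tBu at 120° is gauche with CN at 60° (1.2); tBu at 120° is gauche with Cl at 180° (1.2). Total 3.6 kcal/mol.
E(A) − E(B) = 6.7 − 3.6 = +3.1 kcal/mol.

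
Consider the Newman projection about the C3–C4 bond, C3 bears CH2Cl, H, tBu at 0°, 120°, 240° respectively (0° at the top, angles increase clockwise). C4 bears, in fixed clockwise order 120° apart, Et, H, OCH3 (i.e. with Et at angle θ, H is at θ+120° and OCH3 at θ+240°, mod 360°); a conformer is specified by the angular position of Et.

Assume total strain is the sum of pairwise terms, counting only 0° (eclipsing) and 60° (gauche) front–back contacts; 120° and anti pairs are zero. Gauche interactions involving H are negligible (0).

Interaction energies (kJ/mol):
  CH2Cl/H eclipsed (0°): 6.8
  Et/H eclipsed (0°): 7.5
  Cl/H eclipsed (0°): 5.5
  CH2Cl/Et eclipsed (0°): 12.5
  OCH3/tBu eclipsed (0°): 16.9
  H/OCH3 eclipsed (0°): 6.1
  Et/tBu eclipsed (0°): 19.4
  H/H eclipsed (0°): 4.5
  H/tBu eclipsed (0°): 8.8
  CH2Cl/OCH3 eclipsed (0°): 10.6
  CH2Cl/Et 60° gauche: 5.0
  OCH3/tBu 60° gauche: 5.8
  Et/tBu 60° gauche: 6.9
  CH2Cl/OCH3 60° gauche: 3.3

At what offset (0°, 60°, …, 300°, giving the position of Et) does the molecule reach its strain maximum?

Et at 0° (eclipsed): CH2Cl(0°)/Et(0°) eclipsed 12.5; H(120°)/H(120°) eclipsed 4.5; tBu(240°)/OCH3(240°) eclipsed 16.9 → 33.9 kJ/mol.
Et at 60° (staggered): CH2Cl(0°)/Et(60°) gauche 5.0; CH2Cl(0°)/OCH3(300°) gauche 3.3; tBu(240°)/OCH3(300°) gauche 5.8 → 14.1 kJ/mol.
Et at 120° (eclipsed): CH2Cl(0°)/OCH3(0°) eclipsed 10.6; H(120°)/Et(120°) eclipsed 7.5; tBu(240°)/H(240°) eclipsed 8.8 → 26.9 kJ/mol.
Et at 180° (staggered): CH2Cl(0°)/OCH3(60°) gauche 3.3; tBu(240°)/Et(180°) gauche 6.9 → 10.2 kJ/mol.
Et at 240° (eclipsed): CH2Cl(0°)/H(0°) eclipsed 6.8; H(120°)/OCH3(120°) eclipsed 6.1; tBu(240°)/Et(240°) eclipsed 19.4 → 32.3 kJ/mol.
Et at 300° (staggered): CH2Cl(0°)/Et(300°) gauche 5.0; tBu(240°)/Et(300°) gauche 6.9; tBu(240°)/OCH3(180°) gauche 5.8 → 17.7 kJ/mol.
The maximum (33.9 kJ/mol) occurs with Et at 0°.

0°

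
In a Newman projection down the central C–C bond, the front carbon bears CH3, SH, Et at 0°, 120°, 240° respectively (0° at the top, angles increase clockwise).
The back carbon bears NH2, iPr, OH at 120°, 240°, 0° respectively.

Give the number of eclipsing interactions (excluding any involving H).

3

Non-H eclipsing pairs: CH3(0°)/OH(0°); SH(120°)/NH2(120°); Et(240°)/iPr(240°) — 3 interactions.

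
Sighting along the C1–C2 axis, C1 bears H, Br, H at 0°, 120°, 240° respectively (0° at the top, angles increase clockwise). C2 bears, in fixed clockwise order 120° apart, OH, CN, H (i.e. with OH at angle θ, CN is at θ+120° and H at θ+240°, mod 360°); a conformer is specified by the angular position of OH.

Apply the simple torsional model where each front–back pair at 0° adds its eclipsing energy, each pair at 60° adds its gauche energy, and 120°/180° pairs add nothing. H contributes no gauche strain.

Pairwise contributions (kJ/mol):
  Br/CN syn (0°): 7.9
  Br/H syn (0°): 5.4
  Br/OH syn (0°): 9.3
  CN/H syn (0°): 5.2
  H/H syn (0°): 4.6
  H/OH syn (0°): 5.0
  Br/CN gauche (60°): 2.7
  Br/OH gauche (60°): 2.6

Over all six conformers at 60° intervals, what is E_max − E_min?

16.5 kJ/mol

OH at 0° (eclipsed): H–OH eclipsed, Br–CN eclipsed, H–H eclipsed; 5.0 + 7.9 + 4.6 = 17.5 kJ/mol.
OH at 60° (staggered): Br–OH gauche, Br–CN gauche; 2.6 + 2.7 = 5.3 kJ/mol.
OH at 120° (eclipsed): H–H eclipsed, Br–OH eclipsed, H–CN eclipsed; 4.6 + 9.3 + 5.2 = 19.1 kJ/mol.
OH at 180° (staggered): Br–OH gauche; 2.6 = 2.6 kJ/mol.
OH at 240° (eclipsed): H–CN eclipsed, Br–H eclipsed, H–OH eclipsed; 5.2 + 5.4 + 5.0 = 15.6 kJ/mol.
OH at 300° (staggered): Br–CN gauche; 2.7 = 2.7 kJ/mol.
Max at 120° (19.1 kJ/mol), min at 180° (2.6 kJ/mol); barrier = 16.5 kJ/mol.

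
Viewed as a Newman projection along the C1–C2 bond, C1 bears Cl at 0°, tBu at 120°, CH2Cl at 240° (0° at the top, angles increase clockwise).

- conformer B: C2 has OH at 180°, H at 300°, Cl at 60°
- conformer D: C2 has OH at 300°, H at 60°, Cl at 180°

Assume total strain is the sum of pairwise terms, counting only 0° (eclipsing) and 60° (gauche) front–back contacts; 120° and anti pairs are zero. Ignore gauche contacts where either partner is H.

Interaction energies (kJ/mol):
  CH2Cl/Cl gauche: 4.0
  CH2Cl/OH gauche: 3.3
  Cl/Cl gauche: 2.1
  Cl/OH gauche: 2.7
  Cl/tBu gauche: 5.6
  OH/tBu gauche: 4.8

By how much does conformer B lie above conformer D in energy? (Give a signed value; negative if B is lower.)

+0.2 kJ/mol

B is staggered. Cl at 0° is gauche with Cl at 60° (2.1); tBu at 120° is gauche with OH at 180° (4.8); tBu at 120° is gauche with Cl at 60° (5.6); CH2Cl at 240° is gauche with OH at 180° (3.3). Total 15.8 kJ/mol.
D is staggered. Cl at 0° is gauche with OH at 300° (2.7); tBu at 120° is gauche with Cl at 180° (5.6); CH2Cl at 240° is gauche with OH at 300° (3.3); CH2Cl at 240° is gauche with Cl at 180° (4.0). Total 15.6 kJ/mol.
E(B) − E(D) = 15.8 − 15.6 = +0.2 kJ/mol.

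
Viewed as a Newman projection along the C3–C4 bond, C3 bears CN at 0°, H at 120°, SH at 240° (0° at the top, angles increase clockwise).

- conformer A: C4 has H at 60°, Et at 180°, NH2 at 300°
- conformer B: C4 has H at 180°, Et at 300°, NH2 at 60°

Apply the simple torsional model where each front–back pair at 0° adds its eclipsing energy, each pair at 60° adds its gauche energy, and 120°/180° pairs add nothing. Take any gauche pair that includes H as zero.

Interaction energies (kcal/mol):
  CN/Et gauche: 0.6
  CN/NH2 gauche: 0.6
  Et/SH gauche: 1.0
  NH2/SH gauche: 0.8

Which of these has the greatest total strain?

A (staggered): CN(0°)/NH2(300°) gauche 0.6; SH(240°)/Et(180°) gauche 1.0; SH(240°)/NH2(300°) gauche 0.8 → 2.4 kcal/mol.
B (staggered): CN(0°)/Et(300°) gauche 0.6; CN(0°)/NH2(60°) gauche 0.6; SH(240°)/Et(300°) gauche 1.0 → 2.2 kcal/mol.
A has the highest total (2.4 kcal/mol).

A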